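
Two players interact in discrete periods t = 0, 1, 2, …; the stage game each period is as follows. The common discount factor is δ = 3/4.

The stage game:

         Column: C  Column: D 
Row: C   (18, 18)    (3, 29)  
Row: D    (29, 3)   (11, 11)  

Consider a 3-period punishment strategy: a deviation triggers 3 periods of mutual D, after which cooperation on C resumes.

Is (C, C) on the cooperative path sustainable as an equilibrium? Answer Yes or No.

IC: δ+…+δ^3 ≥ (29−18)/(18−11) = 11/7.
At δ = 3/4: partial sum = 1.7344 ≥ 1.5714. Cooperation sustainable.

Yes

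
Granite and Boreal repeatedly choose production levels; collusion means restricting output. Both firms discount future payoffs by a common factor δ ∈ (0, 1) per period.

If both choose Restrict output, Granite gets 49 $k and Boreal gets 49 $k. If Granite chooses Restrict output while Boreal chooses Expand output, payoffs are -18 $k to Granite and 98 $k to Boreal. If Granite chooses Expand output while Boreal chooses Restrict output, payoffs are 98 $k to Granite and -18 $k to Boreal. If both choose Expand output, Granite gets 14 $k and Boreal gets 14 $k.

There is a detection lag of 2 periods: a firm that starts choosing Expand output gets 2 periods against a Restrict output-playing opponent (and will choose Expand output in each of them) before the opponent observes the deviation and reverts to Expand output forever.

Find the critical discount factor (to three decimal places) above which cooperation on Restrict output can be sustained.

0.764

The best deviation is to choose Expand output for all 2 undetected periods, earning 98 each, then 14 forever once detected.
Deviation value: 98(1−δ^2)/(1−δ) + 14δ^2/(1−δ); cooperation value: 49/(1−δ).
IC: 49 ≥ 98(1−δ^2) + 14δ^2 = 98 − 84δ^2.
So δ^2 ≥ 49/84 = 7/12, giving δ ≥ (7/12)^(1/2) ≈ 0.764.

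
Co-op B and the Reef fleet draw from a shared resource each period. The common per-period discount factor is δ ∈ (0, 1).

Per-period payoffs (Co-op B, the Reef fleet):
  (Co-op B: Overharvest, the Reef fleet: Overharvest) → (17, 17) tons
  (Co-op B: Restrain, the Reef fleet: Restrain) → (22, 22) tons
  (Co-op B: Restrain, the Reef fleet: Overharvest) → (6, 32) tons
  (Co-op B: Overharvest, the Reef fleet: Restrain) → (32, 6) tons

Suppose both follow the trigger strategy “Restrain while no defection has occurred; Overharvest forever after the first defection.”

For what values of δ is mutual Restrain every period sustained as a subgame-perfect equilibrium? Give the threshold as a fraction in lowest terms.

2/3

Cooperation forever yields 22 each period: 22/(1−δ).
Deviating yields 32 once, then 17 forever: 32 + 17δ/(1−δ).
No profitable deviation requires 22/(1−δ) ≥ 32 + 17δ/(1−δ).
Multiplying by (1−δ): 22 ≥ 32(1−δ) + 17δ = 32 − 15δ.
So 15δ ≥ 10, i.e. δ ≥ 10/15 = 2/3.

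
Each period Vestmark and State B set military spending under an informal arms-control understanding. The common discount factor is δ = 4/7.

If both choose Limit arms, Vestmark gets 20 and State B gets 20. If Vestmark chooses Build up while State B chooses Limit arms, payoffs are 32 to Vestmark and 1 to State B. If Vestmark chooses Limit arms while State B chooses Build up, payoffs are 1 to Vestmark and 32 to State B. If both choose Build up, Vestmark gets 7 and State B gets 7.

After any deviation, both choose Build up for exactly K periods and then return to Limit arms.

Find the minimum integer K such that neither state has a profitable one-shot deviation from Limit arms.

No profitable deviation requires (20−7)(δ+…+δ^K) ≥ 32−20, i.e. δ+…+δ^K ≥ 12/13 ≈ 0.9231.
With δ = 4/7, the partial sums are K=1: 0.5714, K=2: 0.8980, K=3: 1.0845.
K = 3 is the first length at which the sum reaches 0.9231.

3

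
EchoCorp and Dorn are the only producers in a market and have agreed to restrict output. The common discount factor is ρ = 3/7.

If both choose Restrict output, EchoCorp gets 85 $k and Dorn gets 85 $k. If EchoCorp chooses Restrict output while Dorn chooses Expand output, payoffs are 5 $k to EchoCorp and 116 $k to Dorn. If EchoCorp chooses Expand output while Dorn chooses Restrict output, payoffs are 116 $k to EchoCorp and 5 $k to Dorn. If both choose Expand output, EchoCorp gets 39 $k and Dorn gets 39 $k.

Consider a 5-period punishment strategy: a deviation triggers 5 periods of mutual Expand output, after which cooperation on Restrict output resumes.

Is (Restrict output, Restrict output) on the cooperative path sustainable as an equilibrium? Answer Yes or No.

Comparing payoff streams over the 6 periods until play realigns: cooperate → 85(1+ρ+…+ρ^5); deviate → 116 + 39(ρ+…+ρ^5).
Cooperation is sustained iff (85−39)(ρ+…+ρ^5) ≥ 116−85.
ρ+…+ρ^5 = 3/7·(1−(3/7)^5)/(1−3/7) = 0.7392, and (116−85)/(85−39) = 0.6739.
0.7392 ≥ 0.6739, so cooperation is sustainable.

Yes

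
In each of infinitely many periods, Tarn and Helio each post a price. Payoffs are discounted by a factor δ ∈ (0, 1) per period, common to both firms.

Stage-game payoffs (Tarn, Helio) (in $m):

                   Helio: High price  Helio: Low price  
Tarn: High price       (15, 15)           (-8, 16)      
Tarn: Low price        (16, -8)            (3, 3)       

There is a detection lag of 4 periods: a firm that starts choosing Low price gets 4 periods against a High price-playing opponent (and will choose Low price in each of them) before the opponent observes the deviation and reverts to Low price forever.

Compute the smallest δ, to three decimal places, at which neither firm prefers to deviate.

The best deviation is to choose Low price for all 4 undetected periods, earning 16 each, then 3 forever once detected.
Deviation value: 16(1−δ^4)/(1−δ) + 3δ^4/(1−δ); cooperation value: 15/(1−δ).
IC: 15 ≥ 16(1−δ^4) + 3δ^4 = 16 − 13δ^4.
So δ^4 ≥ 1/13, giving δ ≥ (1/13)^(1/4) ≈ 0.527.

0.527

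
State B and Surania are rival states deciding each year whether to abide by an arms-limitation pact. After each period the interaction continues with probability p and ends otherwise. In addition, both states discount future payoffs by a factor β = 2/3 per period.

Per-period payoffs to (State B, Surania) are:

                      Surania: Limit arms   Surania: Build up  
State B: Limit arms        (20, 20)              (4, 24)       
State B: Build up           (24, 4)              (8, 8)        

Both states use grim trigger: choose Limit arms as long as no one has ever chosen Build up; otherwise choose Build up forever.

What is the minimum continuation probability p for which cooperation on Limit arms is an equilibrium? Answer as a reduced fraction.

Expected continuation weight on next period's payoff is β·p = 2/3·p, which plays the role of the discount factor.
Cooperation requires 2/3·p ≥ (24−20)/(24−8) = 1/4, hence p ≥ 3/8.

3/8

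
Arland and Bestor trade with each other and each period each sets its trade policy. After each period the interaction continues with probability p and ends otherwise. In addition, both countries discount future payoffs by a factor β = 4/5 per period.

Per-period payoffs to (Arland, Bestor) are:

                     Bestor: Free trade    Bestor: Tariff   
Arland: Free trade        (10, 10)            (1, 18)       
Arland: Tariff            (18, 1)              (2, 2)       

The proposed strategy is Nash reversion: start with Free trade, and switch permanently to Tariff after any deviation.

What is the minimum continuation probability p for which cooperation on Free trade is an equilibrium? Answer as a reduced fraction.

With continuation probability p and discount β, the effective per-period discount factor is βp.
Grim-trigger IC: βp ≥ (18−10)/(18−2) = 1/2.
So p ≥ (1/2)/(4/5) = 5/8.

5/8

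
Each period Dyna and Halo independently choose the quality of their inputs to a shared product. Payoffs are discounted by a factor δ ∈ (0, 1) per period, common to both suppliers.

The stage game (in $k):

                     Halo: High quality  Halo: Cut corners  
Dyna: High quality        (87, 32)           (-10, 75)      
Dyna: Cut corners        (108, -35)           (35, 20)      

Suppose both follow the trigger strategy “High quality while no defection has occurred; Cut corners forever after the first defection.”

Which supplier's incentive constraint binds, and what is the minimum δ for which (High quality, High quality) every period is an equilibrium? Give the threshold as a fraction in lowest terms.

Dyna's threshold: (108−87)/(108−35) = 21/73.
Halo's threshold: (75−32)/(75−20) = 43/55.
21/73 < 43/55, so Halo binds and δ* = 43/55.

Halo; δ ≥ 43/55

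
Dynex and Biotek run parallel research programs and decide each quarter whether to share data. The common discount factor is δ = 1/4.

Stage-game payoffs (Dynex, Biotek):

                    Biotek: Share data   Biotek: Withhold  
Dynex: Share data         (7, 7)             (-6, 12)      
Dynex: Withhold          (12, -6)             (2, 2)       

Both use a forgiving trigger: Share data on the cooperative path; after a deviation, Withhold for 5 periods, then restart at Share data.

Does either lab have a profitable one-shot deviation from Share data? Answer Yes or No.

Yes

Comparing payoff streams over the 6 periods until play realigns: cooperate → 7(1+δ+…+δ^5); deviate → 12 + 2(δ+…+δ^5).
Cooperation is sustained iff (7−2)(δ+…+δ^5) ≥ 12−7.
δ+…+δ^5 = 1/4·(1−(1/4)^5)/(1−1/4) = 0.3330, and (12−7)/(7−2) = 1.0000.
0.3330 < 1.0000, so cooperation is not sustainable.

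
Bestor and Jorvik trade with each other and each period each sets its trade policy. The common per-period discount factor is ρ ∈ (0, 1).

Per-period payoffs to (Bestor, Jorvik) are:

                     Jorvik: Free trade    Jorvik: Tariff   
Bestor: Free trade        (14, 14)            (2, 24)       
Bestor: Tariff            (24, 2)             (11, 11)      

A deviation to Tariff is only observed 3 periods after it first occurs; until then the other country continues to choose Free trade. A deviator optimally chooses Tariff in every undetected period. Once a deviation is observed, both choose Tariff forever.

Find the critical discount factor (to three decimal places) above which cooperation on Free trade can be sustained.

0.916

A deviator earns 24 for 3 periods, then 11 forever; cooperating earns 14 forever. Multiplying the IC by (1−ρ):
14 ≥ 24(1−ρ^3) + 11ρ^3, so 13·ρ^3 ≥ 10 and ρ^3 ≥ 10/13.
ρ ≥ (10/13)^(1/3) ≈ 0.916.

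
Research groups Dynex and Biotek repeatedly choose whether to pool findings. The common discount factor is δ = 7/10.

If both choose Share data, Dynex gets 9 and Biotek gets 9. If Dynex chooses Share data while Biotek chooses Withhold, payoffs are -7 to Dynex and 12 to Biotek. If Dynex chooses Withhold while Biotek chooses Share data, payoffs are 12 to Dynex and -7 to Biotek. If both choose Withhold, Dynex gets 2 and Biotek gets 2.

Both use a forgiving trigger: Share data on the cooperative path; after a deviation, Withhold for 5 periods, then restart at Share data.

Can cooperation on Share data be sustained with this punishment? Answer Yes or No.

Comparing payoff streams over the 6 periods until play realigns: cooperate → 9(1+δ+…+δ^5); deviate → 12 + 2(δ+…+δ^5).
Cooperation is sustained iff (9−2)(δ+…+δ^5) ≥ 12−9.
δ+…+δ^5 = 7/10·(1−(7/10)^5)/(1−7/10) = 1.9412, and (12−9)/(9−2) = 0.4286.
1.9412 ≥ 0.4286, so cooperation is sustainable.

Yes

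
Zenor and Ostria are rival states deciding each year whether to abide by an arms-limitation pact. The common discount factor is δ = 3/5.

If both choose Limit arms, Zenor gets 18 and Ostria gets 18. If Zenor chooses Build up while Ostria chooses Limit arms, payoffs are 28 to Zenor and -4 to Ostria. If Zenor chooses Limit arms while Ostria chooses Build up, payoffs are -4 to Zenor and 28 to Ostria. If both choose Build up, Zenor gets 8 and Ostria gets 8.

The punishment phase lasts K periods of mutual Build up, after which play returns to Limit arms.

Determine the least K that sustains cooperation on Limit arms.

No profitable deviation requires (18−8)(δ+…+δ^K) ≥ 28−18, i.e. δ+…+δ^K ≥ 1 ≈ 1.0000.
With δ = 3/5, the partial sums are K=1: 0.6000, K=2: 0.9600, K=3: 1.1760.
K = 3 is the first length at which the sum reaches 1.0000.

3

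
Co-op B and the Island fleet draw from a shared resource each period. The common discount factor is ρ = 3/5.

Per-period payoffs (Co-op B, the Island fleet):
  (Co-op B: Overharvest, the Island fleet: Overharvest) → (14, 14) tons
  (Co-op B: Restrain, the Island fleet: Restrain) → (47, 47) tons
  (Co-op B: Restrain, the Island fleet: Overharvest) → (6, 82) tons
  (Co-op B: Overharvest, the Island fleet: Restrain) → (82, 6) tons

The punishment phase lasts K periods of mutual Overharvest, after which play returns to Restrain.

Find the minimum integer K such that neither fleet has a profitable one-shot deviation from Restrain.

3

Need Σ_{k=1}^{K} ρ^k ≥ (82−47)/(47−14) = 1.0606 at ρ = 3/5.
At K = 2 the sum is 0.9600 < 1.0606; at K = 3 it is 1.1760 ≥ 1.0606.
So the minimum punishment length is K = 3.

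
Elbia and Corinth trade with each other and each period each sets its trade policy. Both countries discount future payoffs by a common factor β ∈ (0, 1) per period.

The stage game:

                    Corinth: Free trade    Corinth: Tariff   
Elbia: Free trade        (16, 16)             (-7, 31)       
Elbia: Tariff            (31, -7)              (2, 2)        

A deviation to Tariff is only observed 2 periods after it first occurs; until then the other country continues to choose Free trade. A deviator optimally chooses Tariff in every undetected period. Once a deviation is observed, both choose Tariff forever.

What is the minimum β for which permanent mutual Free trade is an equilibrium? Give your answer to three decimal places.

A deviator earns 31 for 2 periods, then 2 forever; cooperating earns 16 forever. Multiplying the IC by (1−β):
16 ≥ 31(1−β^2) + 2β^2, so 29·β^2 ≥ 15 and β^2 ≥ 15/29.
β ≥ (15/29)^(1/2) ≈ 0.719.

0.719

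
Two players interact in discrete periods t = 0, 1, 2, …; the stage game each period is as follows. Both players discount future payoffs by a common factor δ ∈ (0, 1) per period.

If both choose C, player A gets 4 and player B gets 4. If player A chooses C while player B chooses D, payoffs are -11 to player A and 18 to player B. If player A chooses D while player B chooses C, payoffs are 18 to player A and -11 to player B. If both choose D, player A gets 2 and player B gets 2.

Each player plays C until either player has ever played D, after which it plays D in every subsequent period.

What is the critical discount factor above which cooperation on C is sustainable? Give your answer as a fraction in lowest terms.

7/8

Under grim trigger the critical discount factor is (T−C)/(T−P) with T = 18, C = 4, P = 2.
δ* = (18−4)/(18−2) = 14/16 = 7/8.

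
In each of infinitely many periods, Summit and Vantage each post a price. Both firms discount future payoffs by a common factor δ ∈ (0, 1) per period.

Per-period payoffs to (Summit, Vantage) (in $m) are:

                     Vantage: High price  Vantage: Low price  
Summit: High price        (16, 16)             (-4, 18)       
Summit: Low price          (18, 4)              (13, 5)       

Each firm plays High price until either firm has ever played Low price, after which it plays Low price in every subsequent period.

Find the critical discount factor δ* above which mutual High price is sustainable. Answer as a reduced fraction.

2/5

Summit: cooperation gives 16 each period; deviation gives 18 once then 13 forever.
  16/(1−δ) ≥ 18 + 13δ/(1−δ) ⇒ δ ≥ 2/5.
Vantage: cooperation gives 16 each period; deviation gives 18 once then 5 forever.
  δ ≥ 2/13.
Both must hold, so the binding constraint is Summit's: δ ≥ 2/5.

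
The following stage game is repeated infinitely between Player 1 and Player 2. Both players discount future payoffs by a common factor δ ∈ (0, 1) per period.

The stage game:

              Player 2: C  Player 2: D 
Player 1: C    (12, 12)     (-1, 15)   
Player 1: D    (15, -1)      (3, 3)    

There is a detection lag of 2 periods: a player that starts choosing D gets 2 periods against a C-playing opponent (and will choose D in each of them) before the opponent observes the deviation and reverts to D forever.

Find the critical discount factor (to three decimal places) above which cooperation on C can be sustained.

The best deviation is to choose D for all 2 undetected periods, earning 15 each, then 3 forever once detected.
Deviation value: 15(1−δ^2)/(1−δ) + 3δ^2/(1−δ); cooperation value: 12/(1−δ).
IC: 12 ≥ 15(1−δ^2) + 3δ^2 = 15 − 12δ^2.
So δ^2 ≥ 3/12 = 1/4, giving δ ≥ (1/4)^(1/2) ≈ 0.500.

0.500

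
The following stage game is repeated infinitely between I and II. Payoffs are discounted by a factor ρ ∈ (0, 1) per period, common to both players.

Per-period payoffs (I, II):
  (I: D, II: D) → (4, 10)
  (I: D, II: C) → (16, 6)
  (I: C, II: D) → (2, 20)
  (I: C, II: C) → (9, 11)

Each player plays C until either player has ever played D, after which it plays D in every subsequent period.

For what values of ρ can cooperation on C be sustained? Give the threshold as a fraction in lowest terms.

I: cooperation gives 9 each period; deviation gives 16 once then 4 forever.
  9/(1−ρ) ≥ 16 + 4ρ/(1−ρ) ⇒ ρ ≥ 7/12.
II: cooperation gives 11 each period; deviation gives 20 once then 10 forever.
  ρ ≥ 9/10.
Both must hold, so the binding constraint is II's: ρ ≥ 9/10.

9/10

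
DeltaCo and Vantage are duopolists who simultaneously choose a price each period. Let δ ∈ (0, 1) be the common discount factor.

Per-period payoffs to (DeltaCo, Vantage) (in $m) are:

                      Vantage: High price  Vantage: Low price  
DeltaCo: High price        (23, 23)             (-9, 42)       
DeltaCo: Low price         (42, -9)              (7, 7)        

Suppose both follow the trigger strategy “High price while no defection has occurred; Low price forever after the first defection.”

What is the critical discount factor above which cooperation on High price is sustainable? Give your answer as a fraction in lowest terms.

One-period gain from deviating is 42 − 23 = 19. The loss is 23 − 7 = 16 in every subsequent period, with present value 16·δ/(1−δ).
Deviation is unprofitable when 16·δ/(1−δ) ≥ 19, i.e. δ/(1−δ) ≥ 19/16.
Equivalently δ ≥ 19/(19+16) = 19/35.

19/35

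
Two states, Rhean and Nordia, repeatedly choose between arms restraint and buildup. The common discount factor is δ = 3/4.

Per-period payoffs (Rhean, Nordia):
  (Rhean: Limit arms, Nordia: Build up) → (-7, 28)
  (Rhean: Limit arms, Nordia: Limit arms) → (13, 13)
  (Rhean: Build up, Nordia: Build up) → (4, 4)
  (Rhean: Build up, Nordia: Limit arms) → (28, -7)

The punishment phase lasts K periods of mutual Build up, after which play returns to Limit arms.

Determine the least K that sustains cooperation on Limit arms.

3

No profitable deviation requires (13−4)(δ+…+δ^K) ≥ 28−13, i.e. δ+…+δ^K ≥ 5/3 ≈ 1.6667.
With δ = 3/4, the partial sums are K=1: 0.7500, K=2: 1.3125, K=3: 1.7344.
K = 3 is the first length at which the sum reaches 1.6667.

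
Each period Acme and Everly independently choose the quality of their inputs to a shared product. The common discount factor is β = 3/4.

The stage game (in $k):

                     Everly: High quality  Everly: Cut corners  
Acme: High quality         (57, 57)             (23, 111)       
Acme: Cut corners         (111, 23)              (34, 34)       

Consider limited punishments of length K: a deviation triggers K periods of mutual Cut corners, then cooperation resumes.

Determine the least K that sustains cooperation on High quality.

6

IC: β(1−β^K)/(1−β) ≥ (111−57)/(57−34) = 54/23.
With β = 3/4: need 1 − β^K ≥ 54/23·(1−3/4)/(3/4), i.e. β^K ≤ 0.2174.
Since (3/4)^5 = 0.2373 and (3/4)^6 = 0.1780, the smallest such K is 6.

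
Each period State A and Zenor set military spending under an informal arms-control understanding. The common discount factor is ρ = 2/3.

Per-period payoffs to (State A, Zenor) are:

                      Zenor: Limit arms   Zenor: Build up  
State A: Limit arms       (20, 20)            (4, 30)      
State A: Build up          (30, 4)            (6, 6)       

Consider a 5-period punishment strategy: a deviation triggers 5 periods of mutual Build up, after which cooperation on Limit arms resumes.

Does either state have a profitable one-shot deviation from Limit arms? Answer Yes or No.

IC: ρ+…+ρ^5 ≥ (30−20)/(20−6) = 5/7.
At ρ = 2/3: partial sum = 1.7366 ≥ 0.7143. Cooperation sustainable.

No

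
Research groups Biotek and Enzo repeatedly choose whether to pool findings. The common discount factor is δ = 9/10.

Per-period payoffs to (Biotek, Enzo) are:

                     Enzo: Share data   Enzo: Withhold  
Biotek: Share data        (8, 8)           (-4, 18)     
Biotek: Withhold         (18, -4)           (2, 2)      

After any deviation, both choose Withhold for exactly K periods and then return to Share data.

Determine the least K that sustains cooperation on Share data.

Need Σ_{k=1}^{K} δ^k ≥ (18−8)/(8−2) = 1.6667 at δ = 9/10.
At K = 1 the sum is 0.9000 < 1.6667; at K = 2 it is 1.7100 ≥ 1.6667.
So the minimum punishment length is K = 2.

2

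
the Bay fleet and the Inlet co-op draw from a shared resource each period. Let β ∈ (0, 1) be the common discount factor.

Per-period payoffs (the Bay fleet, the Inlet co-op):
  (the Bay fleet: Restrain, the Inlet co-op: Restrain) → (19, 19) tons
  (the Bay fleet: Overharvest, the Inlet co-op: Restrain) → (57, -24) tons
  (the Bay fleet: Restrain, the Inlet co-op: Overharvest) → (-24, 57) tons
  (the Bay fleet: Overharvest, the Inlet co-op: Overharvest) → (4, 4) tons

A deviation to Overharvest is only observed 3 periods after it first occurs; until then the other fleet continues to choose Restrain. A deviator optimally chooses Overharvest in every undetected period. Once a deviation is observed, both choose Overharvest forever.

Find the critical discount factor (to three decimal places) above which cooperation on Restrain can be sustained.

0.895

A deviator earns 57 for 3 periods, then 4 forever; cooperating earns 19 forever. Multiplying the IC by (1−β):
19 ≥ 57(1−β^3) + 4β^3, so 53·β^3 ≥ 38 and β^3 ≥ 38/53.
β ≥ (38/53)^(1/3) ≈ 0.895.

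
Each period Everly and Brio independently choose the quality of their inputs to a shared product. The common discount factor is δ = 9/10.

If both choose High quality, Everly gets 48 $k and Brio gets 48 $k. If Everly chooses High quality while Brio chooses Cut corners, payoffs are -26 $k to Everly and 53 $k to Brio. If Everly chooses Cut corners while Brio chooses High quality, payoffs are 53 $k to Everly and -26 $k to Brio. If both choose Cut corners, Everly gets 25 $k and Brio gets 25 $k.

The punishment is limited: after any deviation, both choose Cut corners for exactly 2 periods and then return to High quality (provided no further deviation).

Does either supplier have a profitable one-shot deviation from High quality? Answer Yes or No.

Comparing payoff streams over the 3 periods until play realigns: cooperate → 48(1+δ+…+δ^2); deviate → 53 + 25(δ+…+δ^2).
Cooperation is sustained iff (48−25)(δ+…+δ^2) ≥ 53−48.
δ+…+δ^2 = 9/10·(1−(9/10)^2)/(1−9/10) = 1.7100, and (53−48)/(48−25) = 0.2174.
1.7100 ≥ 0.2174, so cooperation is sustainable.

No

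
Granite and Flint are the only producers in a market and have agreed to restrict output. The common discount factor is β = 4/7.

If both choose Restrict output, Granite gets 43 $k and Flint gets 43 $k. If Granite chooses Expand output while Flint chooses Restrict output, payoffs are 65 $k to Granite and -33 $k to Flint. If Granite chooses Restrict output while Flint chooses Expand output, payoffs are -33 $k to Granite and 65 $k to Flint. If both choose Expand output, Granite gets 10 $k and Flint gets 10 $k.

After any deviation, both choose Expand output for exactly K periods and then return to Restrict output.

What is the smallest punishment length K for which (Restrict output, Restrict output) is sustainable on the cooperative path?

2

Need Σ_{k=1}^{K} β^k ≥ (65−43)/(43−10) = 0.6667 at β = 4/7.
At K = 1 the sum is 0.5714 < 0.6667; at K = 2 it is 0.8980 ≥ 0.6667.
So the minimum punishment length is K = 2.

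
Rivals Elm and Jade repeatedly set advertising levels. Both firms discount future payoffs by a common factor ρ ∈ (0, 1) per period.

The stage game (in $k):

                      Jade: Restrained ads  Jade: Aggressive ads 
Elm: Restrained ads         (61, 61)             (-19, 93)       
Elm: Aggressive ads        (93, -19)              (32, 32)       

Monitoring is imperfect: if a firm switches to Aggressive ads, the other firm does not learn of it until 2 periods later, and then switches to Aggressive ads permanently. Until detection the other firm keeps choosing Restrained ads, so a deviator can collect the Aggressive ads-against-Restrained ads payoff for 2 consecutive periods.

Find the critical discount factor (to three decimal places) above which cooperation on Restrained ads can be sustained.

The best deviation is to choose Aggressive ads for all 2 undetected periods, earning 93 each, then 32 forever once detected.
Deviation value: 93(1−ρ^2)/(1−ρ) + 32ρ^2/(1−ρ); cooperation value: 61/(1−ρ).
IC: 61 ≥ 93(1−ρ^2) + 32ρ^2 = 93 − 61ρ^2.
So ρ^2 ≥ 32/61, giving ρ ≥ (32/61)^(1/2) ≈ 0.724.

0.724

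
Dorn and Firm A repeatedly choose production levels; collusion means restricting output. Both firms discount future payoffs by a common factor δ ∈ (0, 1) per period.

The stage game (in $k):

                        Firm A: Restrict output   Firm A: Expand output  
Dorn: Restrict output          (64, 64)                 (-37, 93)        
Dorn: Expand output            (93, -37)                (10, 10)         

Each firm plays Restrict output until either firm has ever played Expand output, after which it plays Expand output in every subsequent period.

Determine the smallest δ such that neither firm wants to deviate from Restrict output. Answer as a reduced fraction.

29/83

One-period gain from deviating is 93 − 64 = 29. The loss is 64 − 10 = 54 in every subsequent period, with present value 54·δ/(1−δ).
Deviation is unprofitable when 54·δ/(1−δ) ≥ 29, i.e. δ/(1−δ) ≥ 29/54.
Equivalently δ ≥ 29/(29+54) = 29/83.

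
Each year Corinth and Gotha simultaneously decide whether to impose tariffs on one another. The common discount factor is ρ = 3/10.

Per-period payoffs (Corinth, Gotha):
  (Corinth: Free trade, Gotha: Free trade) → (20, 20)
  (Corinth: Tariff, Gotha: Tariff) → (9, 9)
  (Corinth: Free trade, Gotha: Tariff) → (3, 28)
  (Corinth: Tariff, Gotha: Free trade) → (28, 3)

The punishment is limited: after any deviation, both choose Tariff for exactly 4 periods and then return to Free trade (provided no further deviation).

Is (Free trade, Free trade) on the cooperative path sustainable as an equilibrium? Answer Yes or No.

No

IC: ρ+…+ρ^4 ≥ (28−20)/(20−9) = 8/11.
At ρ = 3/10: partial sum = 0.4251 < 0.7273. Cooperation not sustainable.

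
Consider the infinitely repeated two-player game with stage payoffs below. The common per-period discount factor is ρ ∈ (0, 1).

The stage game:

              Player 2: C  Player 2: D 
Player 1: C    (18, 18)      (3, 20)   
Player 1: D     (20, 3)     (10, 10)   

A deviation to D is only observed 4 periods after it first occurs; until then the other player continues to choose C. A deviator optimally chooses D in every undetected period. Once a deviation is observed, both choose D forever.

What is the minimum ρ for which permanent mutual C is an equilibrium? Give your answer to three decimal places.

0.669

A deviator earns 20 for 4 periods, then 10 forever; cooperating earns 18 forever. Multiplying the IC by (1−ρ):
18 ≥ 20(1−ρ^4) + 10ρ^4, so 10·ρ^4 ≥ 2 and ρ^4 ≥ 1/5.
ρ ≥ (1/5)^(1/4) ≈ 0.669.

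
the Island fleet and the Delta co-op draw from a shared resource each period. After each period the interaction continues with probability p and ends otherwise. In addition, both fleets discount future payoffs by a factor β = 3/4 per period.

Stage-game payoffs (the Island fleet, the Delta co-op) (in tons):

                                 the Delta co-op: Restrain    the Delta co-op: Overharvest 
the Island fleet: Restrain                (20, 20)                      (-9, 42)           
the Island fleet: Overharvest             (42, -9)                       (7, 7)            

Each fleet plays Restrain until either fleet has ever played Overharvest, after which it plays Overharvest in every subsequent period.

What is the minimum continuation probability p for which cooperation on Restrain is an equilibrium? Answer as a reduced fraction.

88/105

Expected continuation weight on next period's payoff is β·p = 3/4·p, which plays the role of the discount factor.
Cooperation requires 3/4·p ≥ (42−20)/(42−7) = 22/35, hence p ≥ 88/105.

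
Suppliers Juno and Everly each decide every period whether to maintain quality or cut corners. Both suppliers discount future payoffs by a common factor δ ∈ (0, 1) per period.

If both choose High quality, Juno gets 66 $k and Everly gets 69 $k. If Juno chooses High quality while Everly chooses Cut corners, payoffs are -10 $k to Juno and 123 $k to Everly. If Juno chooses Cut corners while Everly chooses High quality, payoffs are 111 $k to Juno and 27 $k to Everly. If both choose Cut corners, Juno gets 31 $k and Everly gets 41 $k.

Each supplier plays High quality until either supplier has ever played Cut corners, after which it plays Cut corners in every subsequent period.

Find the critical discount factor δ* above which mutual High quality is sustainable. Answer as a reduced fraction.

27/41

For Juno: deviation gain 111−66 = 45, per-period punishment loss 66−31 = 35. IC gives δ ≥ 45/80 = 9/16.
For Everly: gain 54, loss 28 per period, so δ ≥ 54/82 = 27/41.
The tighter constraint is Everly's, so cooperation needs δ ≥ 27/41.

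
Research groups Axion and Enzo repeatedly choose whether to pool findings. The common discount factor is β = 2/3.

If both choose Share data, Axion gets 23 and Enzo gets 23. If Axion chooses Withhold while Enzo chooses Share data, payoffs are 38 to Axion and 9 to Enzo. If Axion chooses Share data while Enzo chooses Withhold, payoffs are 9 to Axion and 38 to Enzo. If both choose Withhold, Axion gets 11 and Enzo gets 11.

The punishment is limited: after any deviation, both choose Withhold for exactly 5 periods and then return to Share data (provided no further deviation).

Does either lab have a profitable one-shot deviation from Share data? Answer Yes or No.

No

IC: β+…+β^5 ≥ (38−23)/(23−11) = 5/4.
At β = 2/3: partial sum = 1.7366 ≥ 1.2500. Cooperation sustainable.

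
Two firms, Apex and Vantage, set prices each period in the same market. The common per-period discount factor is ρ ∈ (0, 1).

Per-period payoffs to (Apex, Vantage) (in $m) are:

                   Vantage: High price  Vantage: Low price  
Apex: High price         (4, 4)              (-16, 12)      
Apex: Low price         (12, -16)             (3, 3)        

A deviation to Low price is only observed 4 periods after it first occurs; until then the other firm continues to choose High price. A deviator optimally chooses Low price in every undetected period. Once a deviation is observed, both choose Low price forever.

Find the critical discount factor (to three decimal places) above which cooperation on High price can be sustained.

The best deviation is to choose Low price for all 4 undetected periods, earning 12 each, then 3 forever once detected.
Deviation value: 12(1−ρ^4)/(1−ρ) + 3ρ^4/(1−ρ); cooperation value: 4/(1−ρ).
IC: 4 ≥ 12(1−ρ^4) + 3ρ^4 = 12 − 9ρ^4.
So ρ^4 ≥ 8/9, giving ρ ≥ (8/9)^(1/4) ≈ 0.971.

0.971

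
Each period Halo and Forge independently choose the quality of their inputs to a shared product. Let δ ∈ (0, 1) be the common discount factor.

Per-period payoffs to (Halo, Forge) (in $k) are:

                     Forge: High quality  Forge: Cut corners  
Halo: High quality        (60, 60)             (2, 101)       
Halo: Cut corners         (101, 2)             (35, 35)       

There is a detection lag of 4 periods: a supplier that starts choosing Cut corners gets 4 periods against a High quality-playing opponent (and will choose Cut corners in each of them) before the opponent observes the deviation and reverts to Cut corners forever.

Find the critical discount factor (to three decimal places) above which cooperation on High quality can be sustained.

The best deviation is to choose Cut corners for all 4 undetected periods, earning 101 each, then 35 forever once detected.
Deviation value: 101(1−δ^4)/(1−δ) + 35δ^4/(1−δ); cooperation value: 60/(1−δ).
IC: 60 ≥ 101(1−δ^4) + 35δ^4 = 101 − 66δ^4.
So δ^4 ≥ 41/66, giving δ ≥ (41/66)^(1/4) ≈ 0.888.

0.888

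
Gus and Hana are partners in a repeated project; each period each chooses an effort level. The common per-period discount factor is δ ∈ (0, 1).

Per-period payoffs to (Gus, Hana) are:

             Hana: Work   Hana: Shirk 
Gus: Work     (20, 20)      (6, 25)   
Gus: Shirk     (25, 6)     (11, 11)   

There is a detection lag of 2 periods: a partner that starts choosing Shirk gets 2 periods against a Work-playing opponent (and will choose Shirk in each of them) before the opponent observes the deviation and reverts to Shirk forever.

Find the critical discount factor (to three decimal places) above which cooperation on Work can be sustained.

A deviator earns 25 for 2 periods, then 11 forever; cooperating earns 20 forever. Multiplying the IC by (1−δ):
20 ≥ 25(1−δ^2) + 11δ^2, so 14·δ^2 ≥ 5 and δ^2 ≥ 5/14.
δ ≥ (5/14)^(1/2) ≈ 0.598.

0.598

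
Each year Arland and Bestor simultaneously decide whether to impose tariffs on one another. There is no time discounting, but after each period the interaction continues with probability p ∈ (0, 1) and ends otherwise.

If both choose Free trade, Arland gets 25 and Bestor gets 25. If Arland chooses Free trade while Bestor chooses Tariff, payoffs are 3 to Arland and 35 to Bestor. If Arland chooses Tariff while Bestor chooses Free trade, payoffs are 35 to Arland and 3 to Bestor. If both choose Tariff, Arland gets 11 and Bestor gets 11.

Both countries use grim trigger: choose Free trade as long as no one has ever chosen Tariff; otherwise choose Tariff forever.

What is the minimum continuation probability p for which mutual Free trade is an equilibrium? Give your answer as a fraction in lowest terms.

Expected cooperation value is 25 + p·25 + p²·25 + … = 25/(1−p); deviation gives 35 + p·11/(1−p).
25 ≥ 35(1−p) + 11p ⇒ 24p ≥ 10 ⇒ p ≥ 10/24 = 5/12.

5/12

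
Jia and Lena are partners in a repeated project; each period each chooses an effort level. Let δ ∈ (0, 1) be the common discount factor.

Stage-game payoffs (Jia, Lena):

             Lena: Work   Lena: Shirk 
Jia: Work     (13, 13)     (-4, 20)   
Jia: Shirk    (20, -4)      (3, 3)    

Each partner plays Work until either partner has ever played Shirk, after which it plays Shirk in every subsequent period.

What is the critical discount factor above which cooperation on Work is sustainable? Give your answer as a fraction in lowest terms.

One-period gain from deviating is 20 − 13 = 7. The loss is 13 − 3 = 10 in every subsequent period, with present value 10·δ/(1−δ).
Deviation is unprofitable when 10·δ/(1−δ) ≥ 7, i.e. δ/(1−δ) ≥ 7/10.
Equivalently δ ≥ 7/(7+10) = 7/17.

7/17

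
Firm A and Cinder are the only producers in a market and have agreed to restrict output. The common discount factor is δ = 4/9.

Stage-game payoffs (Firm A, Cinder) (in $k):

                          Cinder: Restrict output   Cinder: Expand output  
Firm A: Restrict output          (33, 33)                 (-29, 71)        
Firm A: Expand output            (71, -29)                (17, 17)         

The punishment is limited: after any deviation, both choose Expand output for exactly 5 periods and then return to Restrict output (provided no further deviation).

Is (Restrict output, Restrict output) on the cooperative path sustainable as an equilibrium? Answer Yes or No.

No

A one-shot deviation gives 71 now, then 17 for 5 periods, then back to 33.
Gain from deviating: (71−33) today; loss: (33−17) in each of the next 5 periods.
No-deviation condition: (33−17)(δ+…+δ^5) ≥ 71−33, i.e. δ+…+δ^5 ≥ 19/8.
At δ = 4/9: δ+…+δ^5 = 0.7861 < 2.3750.
So cooperation is not sustainable.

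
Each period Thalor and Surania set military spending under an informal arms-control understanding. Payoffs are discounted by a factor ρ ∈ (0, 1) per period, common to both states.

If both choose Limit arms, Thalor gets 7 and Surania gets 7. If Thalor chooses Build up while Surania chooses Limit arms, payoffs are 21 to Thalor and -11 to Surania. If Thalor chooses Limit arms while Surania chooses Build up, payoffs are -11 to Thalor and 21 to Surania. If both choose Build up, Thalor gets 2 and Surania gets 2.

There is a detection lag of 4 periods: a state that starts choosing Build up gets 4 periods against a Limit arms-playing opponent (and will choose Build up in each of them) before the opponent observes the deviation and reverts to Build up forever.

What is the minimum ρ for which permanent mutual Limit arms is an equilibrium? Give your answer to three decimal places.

Deviating for the 4 undetected periods gains 21−7 = 14 per period over cooperation, then loses 7−2 = 5 per period forever once punishment starts.
Gain: 14(1 + ρ + … + ρ^3); loss: 5·ρ^4/(1−ρ).
No profitable deviation ⇔ 14(1−ρ^4) ≤ 5·ρ^4, i.e. ρ^4 ≥ 14/(14+5) = 14/19.
Hence ρ ≥ (14/19)^(1/4) ≈ 0.926.

0.926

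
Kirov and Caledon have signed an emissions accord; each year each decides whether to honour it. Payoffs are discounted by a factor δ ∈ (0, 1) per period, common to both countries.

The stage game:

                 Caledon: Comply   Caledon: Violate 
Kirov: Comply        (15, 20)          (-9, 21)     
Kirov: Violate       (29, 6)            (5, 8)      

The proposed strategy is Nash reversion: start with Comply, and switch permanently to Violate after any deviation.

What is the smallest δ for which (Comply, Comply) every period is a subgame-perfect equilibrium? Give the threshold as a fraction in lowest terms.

7/12

Kirov: cooperation gives 15 each period; deviation gives 29 once then 5 forever.
  15/(1−δ) ≥ 29 + 5δ/(1−δ) ⇒ δ ≥ 14/24 = 7/12.
Caledon: cooperation gives 20 each period; deviation gives 21 once then 8 forever.
  δ ≥ 1/13.
Both must hold, so the binding constraint is Kirov's: δ ≥ 7/12.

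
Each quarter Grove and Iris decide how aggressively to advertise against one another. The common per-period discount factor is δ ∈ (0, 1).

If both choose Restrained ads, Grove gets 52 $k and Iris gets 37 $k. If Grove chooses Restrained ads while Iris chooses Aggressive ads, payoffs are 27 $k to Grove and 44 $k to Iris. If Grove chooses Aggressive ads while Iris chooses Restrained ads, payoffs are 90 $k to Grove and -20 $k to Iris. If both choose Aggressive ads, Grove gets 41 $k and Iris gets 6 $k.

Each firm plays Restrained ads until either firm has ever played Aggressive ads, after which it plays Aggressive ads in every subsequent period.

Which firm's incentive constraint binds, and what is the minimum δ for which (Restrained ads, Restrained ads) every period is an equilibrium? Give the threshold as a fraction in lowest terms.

Grove; δ ≥ 38/49

Grove's threshold: (90−52)/(90−41) = 38/49.
Iris's threshold: (44−37)/(44−6) = 7/38.
38/49 > 7/38, so Grove binds and δ* = 38/49.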